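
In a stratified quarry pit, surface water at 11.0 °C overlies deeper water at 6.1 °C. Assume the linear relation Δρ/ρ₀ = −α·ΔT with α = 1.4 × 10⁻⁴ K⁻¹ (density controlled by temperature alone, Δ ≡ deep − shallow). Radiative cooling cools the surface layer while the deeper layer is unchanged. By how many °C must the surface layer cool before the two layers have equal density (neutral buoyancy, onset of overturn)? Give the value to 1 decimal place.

With temperature the only control, equal density requires T_surf′ = T_deep.
T_surf′ = 6.1 °C.
Cooling required: 11.0 − 6.1 = 4.9 °C.

4.9 °C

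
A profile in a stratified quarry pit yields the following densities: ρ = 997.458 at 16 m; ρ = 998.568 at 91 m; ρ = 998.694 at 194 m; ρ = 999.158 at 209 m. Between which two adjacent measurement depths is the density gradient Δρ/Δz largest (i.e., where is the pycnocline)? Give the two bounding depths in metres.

194–209 m

Compute the density gradient over each adjacent pair:
  16–91 m: Δρ/Δz = 1.110/75 = 0.015 kg m⁻⁴
  91–194 m: Δρ/Δz = 0.126/103 = 1.2 × 10⁻³ kg m⁻⁴
  194–209 m: Δρ/Δz = 0.464/15 = 0.031 kg m⁻⁴
The largest gradient is in the 194–209 m interval — the pycnocline.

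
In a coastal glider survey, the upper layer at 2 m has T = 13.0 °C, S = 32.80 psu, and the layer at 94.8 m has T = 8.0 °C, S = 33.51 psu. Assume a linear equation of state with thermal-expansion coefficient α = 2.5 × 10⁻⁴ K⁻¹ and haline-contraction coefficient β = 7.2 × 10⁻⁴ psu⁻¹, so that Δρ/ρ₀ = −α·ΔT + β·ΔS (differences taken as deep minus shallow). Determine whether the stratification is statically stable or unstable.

ΔT = 8.0 − 13.0 = -5.0 K and ΔS = 33.51 − 32.80 = +0.71 psu (deep − shallow).
−αΔT = 1.25 × 10⁻³; βΔS = 5.112 × 10⁻⁴; sum Δρ/ρ₀ = 1.7612 × 10⁻³.
Δρ/ρ₀ > 0, so Δρ > 0: deeper water is denser → statically stable.

stable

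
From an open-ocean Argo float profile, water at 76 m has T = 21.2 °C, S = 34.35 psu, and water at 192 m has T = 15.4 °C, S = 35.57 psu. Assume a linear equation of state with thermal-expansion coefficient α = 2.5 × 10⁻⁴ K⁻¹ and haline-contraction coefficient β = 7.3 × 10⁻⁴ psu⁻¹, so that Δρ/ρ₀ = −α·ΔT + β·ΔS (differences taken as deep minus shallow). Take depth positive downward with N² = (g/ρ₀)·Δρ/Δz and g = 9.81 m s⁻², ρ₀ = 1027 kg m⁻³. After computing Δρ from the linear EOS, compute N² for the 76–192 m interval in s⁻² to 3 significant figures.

1.98 × 10⁻⁴ s⁻²

ΔT = -5.8 K, ΔS = +1.22 psu (deep − shallow).
Δρ/ρ₀ = −αΔT + βΔS = 1.45 × 10⁻³ + 8.906 × 10⁻⁴ = 2.3406 × 10⁻³, so Δρ ≈ 2.404 kg m⁻³.
N² = (g/ρ₀)·Δρ/Δz = g·(Δρ/ρ₀)/Δz = 9.81 × 2.3406 × 10⁻³ / 116 = 1.9794 × 10⁻⁴ s⁻² ≈ 1.98 × 10⁻⁴ s⁻².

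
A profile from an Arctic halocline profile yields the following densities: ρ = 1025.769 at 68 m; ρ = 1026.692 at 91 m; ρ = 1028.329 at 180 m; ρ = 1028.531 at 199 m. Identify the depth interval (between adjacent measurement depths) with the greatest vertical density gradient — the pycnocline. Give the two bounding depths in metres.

Compute the density gradient over each adjacent pair:
  68–91 m: Δρ/Δz = 0.923/23 = 0.040 kg m⁻⁴
  91–180 m: Δρ/Δz = 1.637/89 = 0.018 kg m⁻⁴
  180–199 m: Δρ/Δz = 0.202/19 = 0.011 kg m⁻⁴
The largest gradient is in the 68–91 m interval — the pycnocline.

68–91 m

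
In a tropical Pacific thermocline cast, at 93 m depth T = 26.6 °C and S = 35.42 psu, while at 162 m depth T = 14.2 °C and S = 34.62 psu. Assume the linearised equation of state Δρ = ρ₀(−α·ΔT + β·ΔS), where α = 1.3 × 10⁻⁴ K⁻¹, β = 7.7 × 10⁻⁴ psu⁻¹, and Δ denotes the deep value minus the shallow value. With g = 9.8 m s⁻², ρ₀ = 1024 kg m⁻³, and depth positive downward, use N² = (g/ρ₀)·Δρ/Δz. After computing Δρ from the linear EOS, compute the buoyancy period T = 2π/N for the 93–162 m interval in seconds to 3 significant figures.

528 s

ΔT = -12.4 K, ΔS = -0.80 psu (deep − shallow).
Δρ/ρ₀ = −αΔT + βΔS = 1.612 × 10⁻³ − 6.16 × 10⁻⁴ = 9.96 × 10⁻⁴, so Δρ ≈ 1.020 kg m⁻³.
N² = (g/ρ₀)·Δρ/Δz = g·(Δρ/ρ₀)/Δz = 9.8 × 9.96 × 10⁻⁴ / 69 = 1.4146 × 10⁻⁴ s⁻².
N = √(1.4146 × 10⁻⁴) = 0.011894 rad s⁻¹ → T = 2π/N = 528.27 s ≈ 528 s.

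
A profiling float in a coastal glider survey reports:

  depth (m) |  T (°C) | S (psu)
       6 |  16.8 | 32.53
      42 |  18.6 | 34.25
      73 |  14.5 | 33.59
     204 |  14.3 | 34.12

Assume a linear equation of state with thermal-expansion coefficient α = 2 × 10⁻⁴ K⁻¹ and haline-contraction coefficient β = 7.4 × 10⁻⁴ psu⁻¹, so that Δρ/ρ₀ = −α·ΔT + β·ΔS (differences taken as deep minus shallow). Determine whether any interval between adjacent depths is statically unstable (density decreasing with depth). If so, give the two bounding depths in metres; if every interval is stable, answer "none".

none

Evaluate Δρ/ρ₀ = −αΔT + βΔS across each adjacent pair:
  6–42 m: −αΔT+βΔS = −(2 × 10⁻⁴)(+1.8)+(7.4 × 10⁻⁴)(+1.72) = 9.1 × 10⁻⁴ → stable
  42–73 m: −αΔT+βΔS = −(2 × 10⁻⁴)(-4.1)+(7.4 × 10⁻⁴)(-0.66) = 3.3 × 10⁻⁴ → stable
  73–204 m: −αΔT+βΔS = −(2 × 10⁻⁴)(-0.2)+(7.4 × 10⁻⁴)(+0.53) = 4.3 × 10⁻⁴ → stable
Every interval has Δρ > 0: the column is stably stratified throughout.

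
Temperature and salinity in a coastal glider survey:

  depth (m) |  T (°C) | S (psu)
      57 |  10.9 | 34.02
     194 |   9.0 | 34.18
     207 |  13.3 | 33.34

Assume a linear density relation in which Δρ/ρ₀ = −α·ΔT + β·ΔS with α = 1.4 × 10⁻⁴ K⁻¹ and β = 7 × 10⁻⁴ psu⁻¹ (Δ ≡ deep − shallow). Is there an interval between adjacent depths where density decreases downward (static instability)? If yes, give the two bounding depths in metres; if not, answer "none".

194–207 m

Evaluate Δρ/ρ₀ = −αΔT + βΔS across each adjacent pair:
  57–194 m: −αΔT+βΔS = −(1.4 × 10⁻⁴)(-1.9)+(7 × 10⁻⁴)(+0.16) = 3.8 × 10⁻⁴ → stable
  194–207 m: −αΔT+βΔS = −(1.4 × 10⁻⁴)(+4.3)+(7 × 10⁻⁴)(-0.84) = -1.2 × 10⁻³ → UNSTABLE
The 194–207 m interval has Δρ < 0: lighter water underlies denser water.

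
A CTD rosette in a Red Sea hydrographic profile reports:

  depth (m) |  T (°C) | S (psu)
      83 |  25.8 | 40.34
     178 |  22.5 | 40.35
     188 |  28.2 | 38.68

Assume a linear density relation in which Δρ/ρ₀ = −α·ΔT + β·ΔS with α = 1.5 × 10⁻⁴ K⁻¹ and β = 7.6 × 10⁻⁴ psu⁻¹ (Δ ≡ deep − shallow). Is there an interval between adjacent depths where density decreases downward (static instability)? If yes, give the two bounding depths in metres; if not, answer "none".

178–188 m

Evaluate Δρ/ρ₀ = −αΔT + βΔS across each adjacent pair:
  83–178 m: −αΔT+βΔS = −(1.5 × 10⁻⁴)(-3.3)+(7.6 × 10⁻⁴)(+0.01) = 5.0 × 10⁻⁴ → stable
  178–188 m: −αΔT+βΔS = −(1.5 × 10⁻⁴)(+5.7)+(7.6 × 10⁻⁴)(-1.67) = -2.1 × 10⁻³ → UNSTABLE
The 178–188 m interval has Δρ < 0: lighter water underlies denser water.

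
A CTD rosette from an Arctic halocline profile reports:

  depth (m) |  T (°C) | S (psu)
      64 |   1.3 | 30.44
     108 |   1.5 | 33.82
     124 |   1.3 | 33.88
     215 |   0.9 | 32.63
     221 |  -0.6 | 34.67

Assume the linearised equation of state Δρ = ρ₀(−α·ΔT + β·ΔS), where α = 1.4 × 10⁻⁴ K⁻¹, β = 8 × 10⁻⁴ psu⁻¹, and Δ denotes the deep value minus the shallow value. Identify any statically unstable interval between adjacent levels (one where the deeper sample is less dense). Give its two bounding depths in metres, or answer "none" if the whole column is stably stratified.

124–215 m

Evaluate Δρ/ρ₀ = −αΔT + βΔS across each adjacent pair:
  64–108 m: −αΔT+βΔS = −(1.4 × 10⁻⁴)(+0.2)+(8 × 10⁻⁴)(+3.38) = 2.7 × 10⁻³ → stable
  108–124 m: −αΔT+βΔS = −(1.4 × 10⁻⁴)(-0.2)+(8 × 10⁻⁴)(+0.06) = 7.6 × 10⁻⁵ → stable
  124–215 m: −αΔT+βΔS = −(1.4 × 10⁻⁴)(-0.4)+(8 × 10⁻⁴)(-1.25) = -9.4 × 10⁻⁴ → UNSTABLE
  215–221 m: −αΔT+βΔS = −(1.4 × 10⁻⁴)(-1.5)+(8 × 10⁻⁴)(+2.04) = 1.8 × 10⁻³ → stable
The 124–215 m interval has Δρ < 0: lighter water underlies denser water.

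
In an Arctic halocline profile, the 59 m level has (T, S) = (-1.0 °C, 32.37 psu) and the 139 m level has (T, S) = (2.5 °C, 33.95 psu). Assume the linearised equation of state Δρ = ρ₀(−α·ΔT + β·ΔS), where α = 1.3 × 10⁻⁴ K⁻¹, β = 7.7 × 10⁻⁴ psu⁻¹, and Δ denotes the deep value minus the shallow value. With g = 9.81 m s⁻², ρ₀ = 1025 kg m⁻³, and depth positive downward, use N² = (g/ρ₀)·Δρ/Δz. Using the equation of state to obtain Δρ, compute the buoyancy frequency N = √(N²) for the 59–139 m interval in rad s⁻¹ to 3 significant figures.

9.66 × 10⁻³ rad s⁻¹

ΔT = +3.5 K, ΔS = +1.58 psu (deep − shallow).
Δρ/ρ₀ = −αΔT + βΔS = -4.55 × 10⁻⁴ + 1.2166 × 10⁻³ = 7.616 × 10⁻⁴, so Δρ ≈ 0.7806 kg m⁻³.
N² = (g/ρ₀)·Δρ/Δz = g·(Δρ/ρ₀)/Δz = 9.81 × 7.616 × 10⁻⁴ / 80 = 9.3391 × 10⁻⁵ s⁻².
N = √(9.3391 × 10⁻⁵) = 9.6639 × 10⁻³ rad s⁻¹ ≈ 9.66 × 10⁻³ rad s⁻¹.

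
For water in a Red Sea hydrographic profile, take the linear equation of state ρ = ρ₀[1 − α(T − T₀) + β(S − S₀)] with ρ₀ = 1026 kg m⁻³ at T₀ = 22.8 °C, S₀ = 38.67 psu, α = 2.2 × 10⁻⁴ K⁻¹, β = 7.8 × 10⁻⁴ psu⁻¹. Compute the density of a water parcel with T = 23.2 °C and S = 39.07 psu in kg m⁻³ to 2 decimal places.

1026.23 kg m⁻³

T − T₀ = +0.4 K, S − S₀ = +0.40 psu.
Bracket = 1 − α·(+0.4) + β·(+0.40) = 1 + (2.24 × 10⁻⁴) = 1.0002240.
ρ = 1026 × 1.0002240 = 1026.23 kg m⁻³.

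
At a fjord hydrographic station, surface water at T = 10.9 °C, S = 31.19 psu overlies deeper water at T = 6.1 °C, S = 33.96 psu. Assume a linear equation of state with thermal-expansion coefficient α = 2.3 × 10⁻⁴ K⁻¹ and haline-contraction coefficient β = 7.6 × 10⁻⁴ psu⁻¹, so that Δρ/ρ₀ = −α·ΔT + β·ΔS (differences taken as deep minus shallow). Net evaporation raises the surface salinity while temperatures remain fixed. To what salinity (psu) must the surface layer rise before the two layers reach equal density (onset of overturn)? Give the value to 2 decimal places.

Neutral buoyancy requires −α(T_deep − T_surf) + β(S_deep − S_surf′) = 0.
S_surf′ = S_deep − (α/β)·ΔT = 33.96 − (2.3 × 10⁻⁴/7.6 × 10⁻⁴)·(-4.8) = 35.4126 psu.
Increase required: 35.4126 − 31.19 = 4.2226 psu.

35.41 psu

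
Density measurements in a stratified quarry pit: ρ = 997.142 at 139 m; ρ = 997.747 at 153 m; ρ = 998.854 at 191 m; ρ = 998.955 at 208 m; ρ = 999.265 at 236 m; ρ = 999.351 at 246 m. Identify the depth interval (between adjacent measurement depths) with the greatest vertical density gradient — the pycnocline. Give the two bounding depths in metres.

139–153 m

Compute the density gradient over each adjacent pair:
  139–153 m: Δρ/Δz = 0.605/14 = 0.043 kg m⁻⁴
  153–191 m: Δρ/Δz = 1.107/38 = 0.029 kg m⁻⁴
  191–208 m: Δρ/Δz = 0.101/17 = 5.9 × 10⁻³ kg m⁻⁴
  208–236 m: Δρ/Δz = 0.310/28 = 0.011 kg m⁻⁴
  236–246 m: Δρ/Δz = 0.086/10 = 8.6 × 10⁻³ kg m⁻⁴
The largest gradient is in the 139–153 m interval — the pycnocline.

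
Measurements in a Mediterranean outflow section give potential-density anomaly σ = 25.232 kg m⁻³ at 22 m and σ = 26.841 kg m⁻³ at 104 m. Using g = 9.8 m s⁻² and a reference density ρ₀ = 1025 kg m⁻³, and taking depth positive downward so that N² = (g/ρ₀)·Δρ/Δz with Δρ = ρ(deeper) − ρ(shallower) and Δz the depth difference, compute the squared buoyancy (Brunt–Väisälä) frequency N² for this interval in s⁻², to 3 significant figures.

1.88 × 10⁻⁴ s⁻²

Δρ = 1026.841 − 1025.232 = 1.609 kg m⁻³ over Δz = 104 − 22 = 82 m.
N² = (9.8/1025) × (1.609/82) = 1.8760 × 10⁻⁴ s⁻² ≈ 1.88 × 10⁻⁴ s⁻².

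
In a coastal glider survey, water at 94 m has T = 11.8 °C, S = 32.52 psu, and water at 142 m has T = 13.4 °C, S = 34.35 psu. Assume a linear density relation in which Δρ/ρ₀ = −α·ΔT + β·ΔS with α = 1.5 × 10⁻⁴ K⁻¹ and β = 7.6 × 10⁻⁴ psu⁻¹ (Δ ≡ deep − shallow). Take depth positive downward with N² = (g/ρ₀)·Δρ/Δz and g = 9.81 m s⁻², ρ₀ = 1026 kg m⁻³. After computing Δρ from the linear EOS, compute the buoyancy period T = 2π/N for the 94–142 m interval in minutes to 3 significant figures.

6.83 min

ΔT = +1.6 K, ΔS = +1.83 psu (deep − shallow).
Δρ/ρ₀ = −αΔT + βΔS = -2.40 × 10⁻⁴ + 1.3908 × 10⁻³ = 1.1508 × 10⁻³, so Δρ ≈ 1.181 kg m⁻³.
N² = (g/ρ₀)·Δρ/Δz = g·(Δρ/ρ₀)/Δz = 9.81 × 1.1508 × 10⁻³ / 48 = 2.3519 × 10⁻⁴ s⁻².
N = √(2.3519 × 10⁻⁴) = 0.015336 rad s⁻¹ → T = 2π/N = 409.70 s = 6.8283 min ≈ 6.83 min.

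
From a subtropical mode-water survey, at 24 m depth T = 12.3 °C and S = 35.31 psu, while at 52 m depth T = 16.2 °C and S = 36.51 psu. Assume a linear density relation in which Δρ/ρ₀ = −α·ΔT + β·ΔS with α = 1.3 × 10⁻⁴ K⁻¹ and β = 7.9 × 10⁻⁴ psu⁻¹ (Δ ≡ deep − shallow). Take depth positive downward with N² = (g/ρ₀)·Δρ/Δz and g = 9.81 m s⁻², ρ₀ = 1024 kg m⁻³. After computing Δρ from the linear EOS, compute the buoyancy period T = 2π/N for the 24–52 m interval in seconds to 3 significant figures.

ΔT = +3.9 K, ΔS = +1.20 psu (deep − shallow).
Δρ/ρ₀ = −αΔT + βΔS = -5.07 × 10⁻⁴ + 9.48 × 10⁻⁴ = 4.41 × 10⁻⁴, so Δρ ≈ 0.4516 kg m⁻³.
N² = (g/ρ₀)·Δρ/Δz = g·(Δρ/ρ₀)/Δz = 9.81 × 4.41 × 10⁻⁴ / 28 = 1.5451 × 10⁻⁴ s⁻².
N = √(1.5451 × 10⁻⁴) = 0.012430 rad s⁻¹ → T = 2π/N = 505.49 s ≈ 505 s.

505 s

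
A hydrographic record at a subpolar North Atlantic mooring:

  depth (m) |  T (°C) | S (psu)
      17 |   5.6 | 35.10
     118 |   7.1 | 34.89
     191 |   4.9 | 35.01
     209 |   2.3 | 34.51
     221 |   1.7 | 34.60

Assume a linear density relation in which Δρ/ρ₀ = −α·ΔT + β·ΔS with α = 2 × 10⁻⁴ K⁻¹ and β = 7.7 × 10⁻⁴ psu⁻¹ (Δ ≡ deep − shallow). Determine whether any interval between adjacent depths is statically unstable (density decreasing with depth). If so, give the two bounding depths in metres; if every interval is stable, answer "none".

Evaluate Δρ/ρ₀ = −αΔT + βΔS across each adjacent pair:
  17–118 m: −αΔT+βΔS = −(2 × 10⁻⁴)(+1.5)+(7.7 × 10⁻⁴)(-0.21) = -4.6 × 10⁻⁴ → UNSTABLE
  118–191 m: −αΔT+βΔS = −(2 × 10⁻⁴)(-2.2)+(7.7 × 10⁻⁴)(+0.12) = 5.3 × 10⁻⁴ → stable
  191–209 m: −αΔT+βΔS = −(2 × 10⁻⁴)(-2.6)+(7.7 × 10⁻⁴)(-0.50) = 1.4 × 10⁻⁴ → stable
  209–221 m: −αΔT+βΔS = −(2 × 10⁻⁴)(-0.6)+(7.7 × 10⁻⁴)(+0.09) = 1.9 × 10⁻⁴ → stable
The 17–118 m interval has Δρ < 0: lighter water underlies denser water.

17–118 m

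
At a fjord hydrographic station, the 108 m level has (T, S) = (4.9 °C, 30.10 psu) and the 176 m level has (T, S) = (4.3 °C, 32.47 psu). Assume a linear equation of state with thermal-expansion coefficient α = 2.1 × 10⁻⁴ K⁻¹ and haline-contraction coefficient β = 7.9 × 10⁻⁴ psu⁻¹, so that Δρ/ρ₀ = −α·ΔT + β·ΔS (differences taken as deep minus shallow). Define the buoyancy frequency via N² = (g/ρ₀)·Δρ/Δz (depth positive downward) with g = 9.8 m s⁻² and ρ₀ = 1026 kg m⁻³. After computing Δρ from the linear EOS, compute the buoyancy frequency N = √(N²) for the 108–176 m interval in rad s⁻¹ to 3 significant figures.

0.0170 rad s⁻¹

ΔT = -0.6 K, ΔS = +2.37 psu (deep − shallow).
Δρ/ρ₀ = −αΔT + βΔS = 1.26 × 10⁻⁴ + 1.8723 × 10⁻³ = 1.9983 × 10⁻³, so Δρ ≈ 2.050 kg m⁻³.
N² = (g/ρ₀)·Δρ/Δz = g·(Δρ/ρ₀)/Δz = 9.8 × 1.9983 × 10⁻³ / 68 = 2.8799 × 10⁻⁴ s⁻².
N = √(2.8799 × 10⁻⁴) = 0.016970 rad s⁻¹ ≈ 0.0170 rad s⁻¹.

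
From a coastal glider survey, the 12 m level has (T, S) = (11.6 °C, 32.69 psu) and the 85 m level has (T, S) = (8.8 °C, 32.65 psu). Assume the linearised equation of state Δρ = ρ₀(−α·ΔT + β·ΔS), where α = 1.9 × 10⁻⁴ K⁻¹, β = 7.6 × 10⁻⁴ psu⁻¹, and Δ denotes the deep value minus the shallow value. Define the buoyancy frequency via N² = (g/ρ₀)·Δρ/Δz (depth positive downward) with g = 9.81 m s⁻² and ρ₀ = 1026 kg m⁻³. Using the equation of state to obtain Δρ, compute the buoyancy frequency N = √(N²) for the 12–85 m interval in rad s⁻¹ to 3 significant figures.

8.21 × 10⁻³ rad s⁻¹

ΔT = -2.8 K, ΔS = -0.04 psu (deep − shallow).
Δρ/ρ₀ = −αΔT + βΔS = 5.32 × 10⁻⁴ − 3.04 × 10⁻⁵ = 5.016 × 10⁻⁴, so Δρ ≈ 0.5146 kg m⁻³.
N² = (g/ρ₀)·Δρ/Δz = g·(Δρ/ρ₀)/Δz = 9.81 × 5.016 × 10⁻⁴ / 73 = 6.7407 × 10⁻⁵ s⁻².
N = √(6.7407 × 10⁻⁵) = 8.2102 × 10⁻³ rad s⁻¹ ≈ 8.21 × 10⁻³ rad s⁻¹.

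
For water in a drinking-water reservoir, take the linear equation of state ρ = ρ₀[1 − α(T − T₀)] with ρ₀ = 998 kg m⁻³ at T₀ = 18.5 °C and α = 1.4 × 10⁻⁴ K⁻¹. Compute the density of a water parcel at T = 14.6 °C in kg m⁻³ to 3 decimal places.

998.545 kg m⁻³

T − T₀ = -3.9 K.
Bracket = 1 − α·(-3.9) = 1 + (5.46 × 10⁻⁴) = 1.0005460.
ρ = 998 × 1.0005460 = 998.545 kg m⁻³.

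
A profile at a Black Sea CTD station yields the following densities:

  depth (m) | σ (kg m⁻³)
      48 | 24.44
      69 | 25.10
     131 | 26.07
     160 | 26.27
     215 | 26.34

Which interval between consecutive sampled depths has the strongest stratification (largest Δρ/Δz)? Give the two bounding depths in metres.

Compute the density gradient over each adjacent pair:
  48–69 m: Δρ/Δz = 0.66/21 = 0.031 kg m⁻⁴
  69–131 m: Δρ/Δz = 0.97/62 = 0.016 kg m⁻⁴
  131–160 m: Δρ/Δz = 0.20/29 = 6.9 × 10⁻³ kg m⁻⁴
  160–215 m: Δρ/Δz = 0.07/55 = 1.3 × 10⁻³ kg m⁻⁴
The largest gradient is in the 48–69 m interval — the pycnocline.

48–69 m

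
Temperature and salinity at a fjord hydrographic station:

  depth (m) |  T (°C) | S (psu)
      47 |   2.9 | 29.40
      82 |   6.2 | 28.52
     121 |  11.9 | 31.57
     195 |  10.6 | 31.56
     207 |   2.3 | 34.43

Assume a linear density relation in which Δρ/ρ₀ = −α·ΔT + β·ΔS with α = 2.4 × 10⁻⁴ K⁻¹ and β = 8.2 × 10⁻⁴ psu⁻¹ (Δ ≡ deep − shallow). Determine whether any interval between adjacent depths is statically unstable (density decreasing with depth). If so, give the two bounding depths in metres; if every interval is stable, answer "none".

47–82 m

Evaluate Δρ/ρ₀ = −αΔT + βΔS across each adjacent pair:
  47–82 m: −αΔT+βΔS = −(2.4 × 10⁻⁴)(+3.3)+(8.2 × 10⁻⁴)(-0.88) = -1.5 × 10⁻³ → UNSTABLE
  82–121 m: −αΔT+βΔS = −(2.4 × 10⁻⁴)(+5.7)+(8.2 × 10⁻⁴)(+3.05) = 1.1 × 10⁻³ → stable
  121–195 m: −αΔT+βΔS = −(2.4 × 10⁻⁴)(-1.3)+(8.2 × 10⁻⁴)(-0.01) = 3.0 × 10⁻⁴ → stable
  195–207 m: −αΔT+βΔS = −(2.4 × 10⁻⁴)(-8.3)+(8.2 × 10⁻⁴)(+2.87) = 4.3 × 10⁻³ → stable
The 47–82 m interval has Δρ < 0: lighter water underlies denser water.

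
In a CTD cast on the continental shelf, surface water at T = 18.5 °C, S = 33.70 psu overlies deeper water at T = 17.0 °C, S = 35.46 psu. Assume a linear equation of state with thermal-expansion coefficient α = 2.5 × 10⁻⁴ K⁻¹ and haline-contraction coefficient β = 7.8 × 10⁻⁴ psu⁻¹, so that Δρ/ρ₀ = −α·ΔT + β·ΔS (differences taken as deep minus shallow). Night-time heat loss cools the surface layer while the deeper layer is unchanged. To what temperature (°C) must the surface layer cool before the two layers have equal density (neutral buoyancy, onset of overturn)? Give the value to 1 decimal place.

Neutral buoyancy requires Δρ = 0, i.e. −α(T_deep − T_surf′) + β(S_deep − S_surf) = 0.
T_surf′ = T_deep − (β/α)·ΔS = 17.0 − (7.8 × 10⁻⁴/2.5 × 10⁻⁴)·(+1.76) = 11.509 °C.
Cooling required: 18.5 − (11.509) = 6.991 °C.

11.5 °C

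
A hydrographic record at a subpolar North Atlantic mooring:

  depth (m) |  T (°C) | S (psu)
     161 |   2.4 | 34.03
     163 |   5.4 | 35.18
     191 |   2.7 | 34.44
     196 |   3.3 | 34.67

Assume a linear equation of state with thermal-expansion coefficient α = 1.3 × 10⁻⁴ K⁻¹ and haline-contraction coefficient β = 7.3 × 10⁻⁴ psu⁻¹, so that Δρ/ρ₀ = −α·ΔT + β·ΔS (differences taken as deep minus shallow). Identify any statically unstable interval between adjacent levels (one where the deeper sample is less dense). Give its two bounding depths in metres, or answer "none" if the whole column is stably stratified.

Evaluate Δρ/ρ₀ = −αΔT + βΔS across each adjacent pair:
  161–163 m: −αΔT+βΔS = −(1.3 × 10⁻⁴)(+3.0)+(7.3 × 10⁻⁴)(+1.15) = 4.5 × 10⁻⁴ → stable
  163–191 m: −αΔT+βΔS = −(1.3 × 10⁻⁴)(-2.7)+(7.3 × 10⁻⁴)(-0.74) = -1.9 × 10⁻⁴ → UNSTABLE
  191–196 m: −αΔT+βΔS = −(1.3 × 10⁻⁴)(+0.6)+(7.3 × 10⁻⁴)(+0.23) = 9.0 × 10⁻⁵ → stable
The 163–191 m interval has Δρ < 0: lighter water underlies denser water.

163–191 m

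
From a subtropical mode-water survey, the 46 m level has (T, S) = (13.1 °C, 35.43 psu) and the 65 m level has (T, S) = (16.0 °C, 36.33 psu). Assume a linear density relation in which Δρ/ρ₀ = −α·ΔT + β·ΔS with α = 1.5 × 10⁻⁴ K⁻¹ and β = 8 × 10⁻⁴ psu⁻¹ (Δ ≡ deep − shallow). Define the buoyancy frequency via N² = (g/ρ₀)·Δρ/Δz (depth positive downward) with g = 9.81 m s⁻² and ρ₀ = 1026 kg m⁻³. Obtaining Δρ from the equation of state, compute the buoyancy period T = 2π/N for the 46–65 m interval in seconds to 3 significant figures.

518 s

ΔT = +2.9 K, ΔS = +0.90 psu (deep − shallow).
Δρ/ρ₀ = −αΔT + βΔS = -4.35 × 10⁻⁴ + 7.20 × 10⁻⁴ = 2.85 × 10⁻⁴, so Δρ ≈ 0.2924 kg m⁻³.
N² = (g/ρ₀)·Δρ/Δz = g·(Δρ/ρ₀)/Δz = 9.81 × 2.85 × 10⁻⁴ / 19 = 1.4715 × 10⁻⁴ s⁻².
N = √(1.4715 × 10⁻⁴) = 0.012131 rad s⁻¹ → T = 2π/N = 517.94 s ≈ 518 s.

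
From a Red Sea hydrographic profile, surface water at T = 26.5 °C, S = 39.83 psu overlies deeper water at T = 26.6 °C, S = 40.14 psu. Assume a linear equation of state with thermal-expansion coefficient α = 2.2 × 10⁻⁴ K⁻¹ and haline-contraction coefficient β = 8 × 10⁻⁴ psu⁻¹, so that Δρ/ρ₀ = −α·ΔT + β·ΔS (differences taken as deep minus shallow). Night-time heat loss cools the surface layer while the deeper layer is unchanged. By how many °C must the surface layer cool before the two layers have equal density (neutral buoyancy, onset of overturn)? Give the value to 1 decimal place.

Neutral buoyancy requires Δρ = 0, i.e. −α(T_deep − T_surf′) + β(S_deep − S_surf) = 0.
T_surf′ = T_deep − (β/α)·ΔS = 26.6 − (8 × 10⁻⁴/2.2 × 10⁻⁴)·(+0.31) = 25.473 °C.
Cooling required: 26.5 − (25.473) = 1.027 °C.

1.0 °C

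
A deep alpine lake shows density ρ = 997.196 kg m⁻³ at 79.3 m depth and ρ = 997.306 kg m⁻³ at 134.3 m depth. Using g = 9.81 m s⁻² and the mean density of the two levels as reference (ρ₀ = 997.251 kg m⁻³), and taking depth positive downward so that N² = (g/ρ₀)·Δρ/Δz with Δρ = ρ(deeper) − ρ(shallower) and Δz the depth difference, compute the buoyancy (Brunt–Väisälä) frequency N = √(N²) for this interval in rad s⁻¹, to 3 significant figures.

Δρ = 997.306 − 997.196 = 0.110 kg m⁻³ over Δz = 134.3 − 79.3 = 55 m.
N² = (9.81/997.251) × (0.110/55) = 1.9674 × 10⁻⁵ s⁻².
N = √(1.9674 × 10⁻⁵) = 4.4355 × 10⁻³ rad s⁻¹ ≈ 4.44 × 10⁻³ rad s⁻¹.

4.44 × 10⁻³ rad s⁻¹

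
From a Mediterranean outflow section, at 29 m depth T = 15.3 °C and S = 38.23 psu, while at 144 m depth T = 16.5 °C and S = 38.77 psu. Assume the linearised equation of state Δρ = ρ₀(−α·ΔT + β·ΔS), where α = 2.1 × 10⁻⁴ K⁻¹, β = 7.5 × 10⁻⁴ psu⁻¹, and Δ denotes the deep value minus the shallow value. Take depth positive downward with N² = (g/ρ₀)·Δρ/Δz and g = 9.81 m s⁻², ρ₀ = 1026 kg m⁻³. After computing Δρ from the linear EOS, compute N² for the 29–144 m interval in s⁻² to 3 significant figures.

ΔT = +1.2 K, ΔS = +0.54 psu (deep − shallow).
Δρ/ρ₀ = −αΔT + βΔS = -2.52 × 10⁻⁴ + 4.05 × 10⁻⁴ = 1.53 × 10⁻⁴, so Δρ ≈ 0.1570 kg m⁻³.
N² = (g/ρ₀)·Δρ/Δz = g·(Δρ/ρ₀)/Δz = 9.81 × 1.53 × 10⁻⁴ / 115 = 1.3052 × 10⁻⁵ s⁻² ≈ 1.31 × 10⁻⁵ s⁻².

1.31 × 10⁻⁵ s⁻²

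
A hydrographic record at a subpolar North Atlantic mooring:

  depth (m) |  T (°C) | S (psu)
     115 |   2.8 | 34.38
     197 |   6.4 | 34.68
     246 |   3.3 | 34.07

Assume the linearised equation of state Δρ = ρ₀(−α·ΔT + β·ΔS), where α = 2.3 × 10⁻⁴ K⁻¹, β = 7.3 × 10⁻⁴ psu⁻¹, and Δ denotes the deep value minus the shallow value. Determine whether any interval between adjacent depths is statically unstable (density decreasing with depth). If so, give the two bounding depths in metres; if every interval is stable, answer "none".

Evaluate Δρ/ρ₀ = −αΔT + βΔS across each adjacent pair:
  115–197 m: −αΔT+βΔS = −(2.3 × 10⁻⁴)(+3.6)+(7.3 × 10⁻⁴)(+0.30) = -6.1 × 10⁻⁴ → UNSTABLE
  197–246 m: −αΔT+βΔS = −(2.3 × 10⁻⁴)(-3.1)+(7.3 × 10⁻⁴)(-0.61) = 2.7 × 10⁻⁴ → stable
The 115–197 m interval has Δρ < 0: lighter water underlies denser water.

115–197 m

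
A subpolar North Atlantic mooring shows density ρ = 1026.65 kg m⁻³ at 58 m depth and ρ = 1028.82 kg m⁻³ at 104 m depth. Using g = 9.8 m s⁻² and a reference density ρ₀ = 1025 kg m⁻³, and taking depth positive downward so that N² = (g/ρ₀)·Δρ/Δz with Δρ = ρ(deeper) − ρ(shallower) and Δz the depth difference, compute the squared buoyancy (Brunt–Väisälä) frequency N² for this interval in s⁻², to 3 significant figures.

4.51 × 10⁻⁴ s⁻²

Δρ = 1028.82 − 1026.65 = 2.17 kg m⁻³ over Δz = 104 − 58 = 46 m.
N² = (9.8/1025) × (2.17/46) = 4.5103 × 10⁻⁴ s⁻² ≈ 4.51 × 10⁻⁴ s⁻².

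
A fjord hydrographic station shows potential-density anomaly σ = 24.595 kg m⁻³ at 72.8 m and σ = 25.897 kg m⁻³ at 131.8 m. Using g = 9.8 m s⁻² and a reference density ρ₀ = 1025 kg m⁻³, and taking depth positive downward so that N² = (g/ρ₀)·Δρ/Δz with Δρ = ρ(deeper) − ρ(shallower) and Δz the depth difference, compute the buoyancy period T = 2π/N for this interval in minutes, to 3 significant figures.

Δρ = 1025.897 − 1024.595 = 1.302 kg m⁻³ over Δz = 131.8 − 72.8 = 59 m.
N² = (9.8/1025) × (1.302/59) = 2.1099 × 10⁻⁴ s⁻².
N = √(2.1099 × 10⁻⁴) = 0.014525 rad s⁻¹, so T = 2π/N = 432.58 s = 7.2097 min ≈ 7.21 min.

7.21 min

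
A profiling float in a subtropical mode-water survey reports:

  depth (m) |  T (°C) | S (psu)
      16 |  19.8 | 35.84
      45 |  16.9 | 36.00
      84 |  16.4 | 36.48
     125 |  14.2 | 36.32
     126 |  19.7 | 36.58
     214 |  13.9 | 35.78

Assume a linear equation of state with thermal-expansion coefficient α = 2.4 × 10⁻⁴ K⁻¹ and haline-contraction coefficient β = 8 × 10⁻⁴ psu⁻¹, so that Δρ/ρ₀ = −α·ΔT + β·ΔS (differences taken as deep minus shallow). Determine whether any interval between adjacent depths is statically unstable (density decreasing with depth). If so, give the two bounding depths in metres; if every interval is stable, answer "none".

Evaluate Δρ/ρ₀ = −αΔT + βΔS across each adjacent pair:
  16–45 m: −αΔT+βΔS = −(2.4 × 10⁻⁴)(-2.9)+(8 × 10⁻⁴)(+0.16) = 8.2 × 10⁻⁴ → stable
  45–84 m: −αΔT+βΔS = −(2.4 × 10⁻⁴)(-0.5)+(8 × 10⁻⁴)(+0.48) = 5.0 × 10⁻⁴ → stable
  84–125 m: −αΔT+βΔS = −(2.4 × 10⁻⁴)(-2.2)+(8 × 10⁻⁴)(-0.16) = 4.0 × 10⁻⁴ → stable
  125–126 m: −αΔT+βΔS = −(2.4 × 10⁻⁴)(+5.5)+(8 × 10⁻⁴)(+0.26) = -1.1 × 10⁻³ → UNSTABLE
  126–214 m: −αΔT+βΔS = −(2.4 × 10⁻⁴)(-5.8)+(8 × 10⁻⁴)(-0.80) = 7.5 × 10⁻⁴ → stable
The 125–126 m interval has Δρ < 0: lighter water underlies denser water.

125–126 m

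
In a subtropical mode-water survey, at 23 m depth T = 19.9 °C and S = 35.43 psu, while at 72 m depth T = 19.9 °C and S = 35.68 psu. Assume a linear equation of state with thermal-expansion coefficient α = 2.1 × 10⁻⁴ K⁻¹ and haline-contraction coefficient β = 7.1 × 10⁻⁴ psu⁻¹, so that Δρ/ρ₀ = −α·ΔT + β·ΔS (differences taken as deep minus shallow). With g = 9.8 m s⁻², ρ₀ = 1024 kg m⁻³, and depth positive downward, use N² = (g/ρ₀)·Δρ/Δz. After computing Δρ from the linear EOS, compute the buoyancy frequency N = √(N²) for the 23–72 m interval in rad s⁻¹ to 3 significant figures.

5.96 × 10⁻³ rad s⁻¹

ΔT = +0.0 K, ΔS = +0.25 psu (deep − shallow).
Δρ/ρ₀ = −αΔT + βΔS = 0 + 1.775 × 10⁻⁴ = 1.775 × 10⁻⁴, so Δρ ≈ 0.1818 kg m⁻³.
N² = (g/ρ₀)·Δρ/Δz = g·(Δρ/ρ₀)/Δz = 9.8 × 1.775 × 10⁻⁴ / 49 = 3.5500 × 10⁻⁵ s⁻².
N = √(3.5500 × 10⁻⁵) = 5.9582 × 10⁻³ rad s⁻¹ ≈ 5.96 × 10⁻³ rad s⁻¹.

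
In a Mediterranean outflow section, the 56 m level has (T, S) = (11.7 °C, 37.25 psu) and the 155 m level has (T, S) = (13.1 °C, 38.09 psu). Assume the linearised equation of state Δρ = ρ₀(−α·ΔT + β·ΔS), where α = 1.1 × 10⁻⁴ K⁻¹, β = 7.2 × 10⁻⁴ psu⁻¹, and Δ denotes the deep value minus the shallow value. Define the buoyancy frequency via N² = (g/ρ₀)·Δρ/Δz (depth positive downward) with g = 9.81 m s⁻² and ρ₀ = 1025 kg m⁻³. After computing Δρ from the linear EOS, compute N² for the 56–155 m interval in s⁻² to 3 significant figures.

4.47 × 10⁻⁵ s⁻²

ΔT = +1.4 K, ΔS = +0.84 psu (deep − shallow).
Δρ/ρ₀ = −αΔT + βΔS = -1.54 × 10⁻⁴ + 6.048 × 10⁻⁴ = 4.508 × 10⁻⁴, so Δρ ≈ 0.4621 kg m⁻³.
N² = (g/ρ₀)·Δρ/Δz = g·(Δρ/ρ₀)/Δz = 9.81 × 4.508 × 10⁻⁴ / 99 = 4.4670 × 10⁻⁵ s⁻² ≈ 4.47 × 10⁻⁵ s⁻².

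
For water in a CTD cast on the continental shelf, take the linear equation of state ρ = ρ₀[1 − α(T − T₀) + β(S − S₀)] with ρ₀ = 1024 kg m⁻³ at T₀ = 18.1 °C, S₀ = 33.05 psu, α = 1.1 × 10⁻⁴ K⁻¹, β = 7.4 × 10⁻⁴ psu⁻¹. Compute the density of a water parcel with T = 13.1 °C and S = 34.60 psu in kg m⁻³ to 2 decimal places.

T − T₀ = -5.0 K, S − S₀ = +1.55 psu.
Bracket = 1 − α·(-5.0) + β·(+1.55) = 1 + (1.697 × 10⁻³) = 1.0016970.
ρ = 1024 × 1.0016970 = 1025.74 kg m⁻³.

1025.74 kg m⁻³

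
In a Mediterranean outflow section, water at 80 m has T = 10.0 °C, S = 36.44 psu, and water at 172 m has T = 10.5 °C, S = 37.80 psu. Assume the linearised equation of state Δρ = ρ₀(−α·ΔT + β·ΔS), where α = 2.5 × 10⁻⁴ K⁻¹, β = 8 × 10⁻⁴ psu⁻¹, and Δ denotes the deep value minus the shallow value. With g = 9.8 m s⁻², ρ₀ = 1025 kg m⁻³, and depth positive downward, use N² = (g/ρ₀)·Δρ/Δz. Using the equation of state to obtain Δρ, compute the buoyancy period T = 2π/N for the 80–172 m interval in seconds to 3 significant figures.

ΔT = +0.5 K, ΔS = +1.36 psu (deep − shallow).
Δρ/ρ₀ = −αΔT + βΔS = -1.25 × 10⁻⁴ + 1.088 × 10⁻³ = 9.63 × 10⁻⁴, so Δρ ≈ 0.9871 kg m⁻³.
N² = (g/ρ₀)·Δρ/Δz = g·(Δρ/ρ₀)/Δz = 9.8 × 9.63 × 10⁻⁴ / 92 = 1.0258 × 10⁻⁴ s⁻².
N = √(1.0258 × 10⁻⁴) = 0.010128 rad s⁻¹ → T = 2π/N = 620.38 s ≈ 620 s.

620 s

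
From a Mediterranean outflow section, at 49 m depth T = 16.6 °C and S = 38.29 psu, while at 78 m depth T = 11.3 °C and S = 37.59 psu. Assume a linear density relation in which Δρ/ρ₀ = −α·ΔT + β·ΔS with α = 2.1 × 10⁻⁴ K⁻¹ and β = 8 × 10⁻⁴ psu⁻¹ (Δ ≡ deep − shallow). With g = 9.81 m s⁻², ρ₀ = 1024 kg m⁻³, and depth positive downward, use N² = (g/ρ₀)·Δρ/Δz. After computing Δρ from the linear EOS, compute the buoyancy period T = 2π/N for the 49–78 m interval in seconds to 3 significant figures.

ΔT = -5.3 K, ΔS = -0.70 psu (deep − shallow).
Δρ/ρ₀ = −αΔT + βΔS = 1.113 × 10⁻³ − 5.60 × 10⁻⁴ = 5.53 × 10⁻⁴, so Δρ ≈ 0.5663 kg m⁻³.
N² = (g/ρ₀)·Δρ/Δz = g·(Δρ/ρ₀)/Δz = 9.81 × 5.53 × 10⁻⁴ / 29 = 1.8707 × 10⁻⁴ s⁻².
N = √(1.8707 × 10⁻⁴) = 0.013677 rad s⁻¹ → T = 2π/N = 459.40 s ≈ 459 s.

459 s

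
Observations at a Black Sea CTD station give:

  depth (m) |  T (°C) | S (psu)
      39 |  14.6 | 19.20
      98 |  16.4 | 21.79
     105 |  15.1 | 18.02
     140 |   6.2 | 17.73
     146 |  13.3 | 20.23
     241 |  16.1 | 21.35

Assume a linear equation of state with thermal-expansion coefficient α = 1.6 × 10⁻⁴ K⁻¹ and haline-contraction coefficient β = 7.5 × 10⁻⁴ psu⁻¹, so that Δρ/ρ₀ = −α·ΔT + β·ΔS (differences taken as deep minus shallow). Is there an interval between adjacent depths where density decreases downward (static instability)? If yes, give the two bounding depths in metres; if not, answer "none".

98–105 m

Evaluate Δρ/ρ₀ = −αΔT + βΔS across each adjacent pair:
  39–98 m: −αΔT+βΔS = −(1.6 × 10⁻⁴)(+1.8)+(7.5 × 10⁻⁴)(+2.59) = 1.7 × 10⁻³ → stable
  98–105 m: −αΔT+βΔS = −(1.6 × 10⁻⁴)(-1.3)+(7.5 × 10⁻⁴)(-3.77) = -2.6 × 10⁻³ → UNSTABLE
  105–140 m: −αΔT+βΔS = −(1.6 × 10⁻⁴)(-8.9)+(7.5 × 10⁻⁴)(-0.29) = 1.2 × 10⁻³ → stable
  140–146 m: −αΔT+βΔS = −(1.6 × 10⁻⁴)(+7.1)+(7.5 × 10⁻⁴)(+2.50) = 7.4 × 10⁻⁴ → stable
  146–241 m: −αΔT+βΔS = −(1.6 × 10⁻⁴)(+2.8)+(7.5 × 10⁻⁴)(+1.12) = 3.9 × 10⁻⁴ → stable
The 98–105 m interval has Δρ < 0: lighter water underlies denser water.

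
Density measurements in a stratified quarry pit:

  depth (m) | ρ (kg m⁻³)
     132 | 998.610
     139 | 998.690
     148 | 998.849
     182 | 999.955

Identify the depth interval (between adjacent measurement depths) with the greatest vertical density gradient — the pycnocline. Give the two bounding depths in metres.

148–182 m

Compute the density gradient over each adjacent pair:
  132–139 m: Δρ/Δz = 0.080/7 = 0.011 kg m⁻⁴
  139–148 m: Δρ/Δz = 0.159/9 = 0.018 kg m⁻⁴
  148–182 m: Δρ/Δz = 1.106/34 = 0.033 kg m⁻⁴
The largest gradient is in the 148–182 m interval — the pycnocline.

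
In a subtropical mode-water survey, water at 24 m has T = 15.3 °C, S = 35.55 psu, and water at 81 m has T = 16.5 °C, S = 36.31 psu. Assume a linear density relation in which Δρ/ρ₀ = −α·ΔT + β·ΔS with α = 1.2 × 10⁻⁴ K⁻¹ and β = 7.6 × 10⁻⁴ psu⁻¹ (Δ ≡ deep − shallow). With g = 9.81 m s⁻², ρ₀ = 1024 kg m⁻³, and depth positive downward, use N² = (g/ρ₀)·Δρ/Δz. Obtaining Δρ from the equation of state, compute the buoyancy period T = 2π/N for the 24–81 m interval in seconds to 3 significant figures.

727 s

ΔT = +1.2 K, ΔS = +0.76 psu (deep − shallow).
Δρ/ρ₀ = −αΔT + βΔS = -1.44 × 10⁻⁴ + 5.776 × 10⁻⁴ = 4.336 × 10⁻⁴, so Δρ ≈ 0.4440 kg m⁻³.
N² = (g/ρ₀)·Δρ/Δz = g·(Δρ/ρ₀)/Δz = 9.81 × 4.336 × 10⁻⁴ / 57 = 7.4625 × 10⁻⁵ s⁻².
N = √(7.4625 × 10⁻⁵) = 8.6386 × 10⁻³ rad s⁻¹ → T = 2π/N = 727.34 s ≈ 727 s.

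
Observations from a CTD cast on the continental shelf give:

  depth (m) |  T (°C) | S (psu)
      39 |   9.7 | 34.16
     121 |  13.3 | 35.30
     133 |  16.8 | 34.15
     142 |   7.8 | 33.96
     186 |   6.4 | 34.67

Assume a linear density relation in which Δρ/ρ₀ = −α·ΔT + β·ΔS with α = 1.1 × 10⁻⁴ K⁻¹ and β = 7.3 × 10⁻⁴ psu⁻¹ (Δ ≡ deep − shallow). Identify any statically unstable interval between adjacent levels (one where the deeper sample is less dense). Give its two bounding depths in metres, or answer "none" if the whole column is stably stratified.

121–133 m

Evaluate Δρ/ρ₀ = −αΔT + βΔS across each adjacent pair:
  39–121 m: −αΔT+βΔS = −(1.1 × 10⁻⁴)(+3.6)+(7.3 × 10⁻⁴)(+1.14) = 4.4 × 10⁻⁴ → stable
  121–133 m: −αΔT+βΔS = −(1.1 × 10⁻⁴)(+3.5)+(7.3 × 10⁻⁴)(-1.15) = -1.2 × 10⁻³ → UNSTABLE
  133–142 m: −αΔT+βΔS = −(1.1 × 10⁻⁴)(-9.0)+(7.3 × 10⁻⁴)(-0.19) = 8.5 × 10⁻⁴ → stable
  142–186 m: −αΔT+βΔS = −(1.1 × 10⁻⁴)(-1.4)+(7.3 × 10⁻⁴)(+0.71) = 6.7 × 10⁻⁴ → stable
The 121–133 m interval has Δρ < 0: lighter water underlies denser water.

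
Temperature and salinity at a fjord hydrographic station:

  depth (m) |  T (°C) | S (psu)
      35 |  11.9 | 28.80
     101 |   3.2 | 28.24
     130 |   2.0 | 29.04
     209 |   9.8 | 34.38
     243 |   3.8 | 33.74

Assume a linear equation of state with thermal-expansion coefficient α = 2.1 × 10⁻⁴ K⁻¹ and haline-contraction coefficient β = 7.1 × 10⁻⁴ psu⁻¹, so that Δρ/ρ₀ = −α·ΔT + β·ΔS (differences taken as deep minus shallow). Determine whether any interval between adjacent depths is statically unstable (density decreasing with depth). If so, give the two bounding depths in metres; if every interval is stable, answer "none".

none

Evaluate Δρ/ρ₀ = −αΔT + βΔS across each adjacent pair:
  35–101 m: −αΔT+βΔS = −(2.1 × 10⁻⁴)(-8.7)+(7.1 × 10⁻⁴)(-0.56) = 1.4 × 10⁻³ → stable
  101–130 m: −αΔT+βΔS = −(2.1 × 10⁻⁴)(-1.2)+(7.1 × 10⁻⁴)(+0.80) = 8.2 × 10⁻⁴ → stable
  130–209 m: −αΔT+βΔS = −(2.1 × 10⁻⁴)(+7.8)+(7.1 × 10⁻⁴)(+5.34) = 2.2 × 10⁻³ → stable
  209–243 m: −αΔT+βΔS = −(2.1 × 10⁻⁴)(-6.0)+(7.1 × 10⁻⁴)(-0.64) = 8.1 × 10⁻⁴ → stable
Every interval has Δρ > 0: the column is stably stratified throughout.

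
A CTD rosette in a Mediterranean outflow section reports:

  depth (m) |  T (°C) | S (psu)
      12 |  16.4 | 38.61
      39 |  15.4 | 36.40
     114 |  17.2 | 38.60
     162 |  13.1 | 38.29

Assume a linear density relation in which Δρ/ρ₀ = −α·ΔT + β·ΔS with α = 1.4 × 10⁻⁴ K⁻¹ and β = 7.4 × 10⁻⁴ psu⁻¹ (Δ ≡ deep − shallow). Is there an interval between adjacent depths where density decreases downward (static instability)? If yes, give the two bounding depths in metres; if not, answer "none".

12–39 m

Evaluate Δρ/ρ₀ = −αΔT + βΔS across each adjacent pair:
  12–39 m: −αΔT+βΔS = −(1.4 × 10⁻⁴)(-1.0)+(7.4 × 10⁻⁴)(-2.21) = -1.5 × 10⁻³ → UNSTABLE
  39–114 m: −αΔT+βΔS = −(1.4 × 10⁻⁴)(+1.8)+(7.4 × 10⁻⁴)(+2.20) = 1.4 × 10⁻³ → stable
  114–162 m: −αΔT+βΔS = −(1.4 × 10⁻⁴)(-4.1)+(7.4 × 10⁻⁴)(-0.31) = 3.4 × 10⁻⁴ → stable
The 12–39 m interval has Δρ < 0: lighter water underlies denser water.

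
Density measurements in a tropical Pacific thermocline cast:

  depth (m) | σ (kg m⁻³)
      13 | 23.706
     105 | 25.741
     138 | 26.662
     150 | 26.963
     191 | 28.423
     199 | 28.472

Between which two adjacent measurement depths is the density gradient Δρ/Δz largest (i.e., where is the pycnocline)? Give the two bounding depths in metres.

150–191 m

Compute the density gradient over each adjacent pair:
  13–105 m: Δρ/Δz = 2.035/92 = 0.022 kg m⁻⁴
  105–138 m: Δρ/Δz = 0.921/33 = 0.028 kg m⁻⁴
  138–150 m: Δρ/Δz = 0.301/12 = 0.025 kg m⁻⁴
  150–191 m: Δρ/Δz = 1.460/41 = 0.036 kg m⁻⁴
  191–199 m: Δρ/Δz = 0.049/8 = 6.1 × 10⁻³ kg m⁻⁴
The largest gradient is in the 150–191 m interval — the pycnocline.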